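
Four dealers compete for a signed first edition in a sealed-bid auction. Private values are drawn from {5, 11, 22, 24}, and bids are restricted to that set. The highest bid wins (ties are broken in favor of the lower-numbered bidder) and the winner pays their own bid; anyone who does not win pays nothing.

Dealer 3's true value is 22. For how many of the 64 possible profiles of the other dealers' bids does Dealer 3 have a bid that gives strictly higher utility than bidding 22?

Others bid (5, 5, 5): truth gives 0; bid 11 gives 11 > 0. Violating.
Others bid (5, 5, 11): truth gives 0; bid 11 gives 11 > 0. Violating.
Others bid (5, 5, 22): truth gives 0; no alternative beats it.
Others bid (5, 5, 24): truth gives 0; no alternative beats it.
(Checking all 64 profiles: 2 have a profitable deviation, 62 do not.)

2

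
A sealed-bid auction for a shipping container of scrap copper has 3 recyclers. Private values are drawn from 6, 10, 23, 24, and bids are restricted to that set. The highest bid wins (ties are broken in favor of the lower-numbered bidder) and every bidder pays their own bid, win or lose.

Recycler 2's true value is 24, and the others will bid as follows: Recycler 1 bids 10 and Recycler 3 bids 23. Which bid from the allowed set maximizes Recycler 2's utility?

23

Bid 6: loses but pays 6, utility -6.
Bid 10: loses but pays 10, utility -10.
Bid 23: wins, pays 23, utility 24 - 23 = 1.
Bid 24: wins, pays 24, utility 24 - 24 = 0.
The best choice is 23 with utility 1.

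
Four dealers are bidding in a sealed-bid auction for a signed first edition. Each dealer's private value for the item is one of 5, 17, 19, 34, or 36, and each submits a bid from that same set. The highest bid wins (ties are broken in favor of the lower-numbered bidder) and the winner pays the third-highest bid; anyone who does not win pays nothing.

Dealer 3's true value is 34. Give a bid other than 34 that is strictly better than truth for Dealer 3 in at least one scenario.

Suppose Dealer 1 bids 5, Dealer 2 bids 5 and Dealer 4 bids 36.
Bid 34: loses, pays 0, utility 0.
Bid 36: wins, pays 5, utility 34 - 5 = 29.
So bidding 36 beats truth here (29 > 0).

36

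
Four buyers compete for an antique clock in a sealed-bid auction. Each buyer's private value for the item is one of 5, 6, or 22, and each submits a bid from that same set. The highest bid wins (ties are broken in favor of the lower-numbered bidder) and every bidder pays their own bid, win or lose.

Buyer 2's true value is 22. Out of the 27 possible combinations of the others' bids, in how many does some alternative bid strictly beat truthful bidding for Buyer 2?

Others bid (5, 5, 5): truth gives 0; bid 6 gives 16 > 0. Violating.
Others bid (5, 5, 6): truth gives 0; bid 6 gives 16 > 0. Violating.
Others bid (5, 6, 5): truth gives 0; bid 6 gives 16 > 0. Violating.
Others bid (5, 6, 6): truth gives 0; bid 6 gives 16 > 0. Violating.
Others bid (5, 5, 22): truth gives 0; no alternative beats it.
Others bid (5, 6, 22): truth gives 0; no alternative beats it.
(Checking all 27 profiles: 13 have a profitable deviation, 14 do not.)

13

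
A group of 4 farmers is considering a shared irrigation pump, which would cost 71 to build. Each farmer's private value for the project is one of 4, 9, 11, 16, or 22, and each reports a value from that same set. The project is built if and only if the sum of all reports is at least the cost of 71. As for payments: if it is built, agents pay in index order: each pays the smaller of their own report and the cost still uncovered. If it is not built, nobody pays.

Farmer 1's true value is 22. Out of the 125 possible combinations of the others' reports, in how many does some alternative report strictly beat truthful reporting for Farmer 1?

Others report (11, 22, 22): truth gives 0; report 16 gives 6 > 0. Violating.
Others report (16, 22, 22): truth gives 0; report 11 gives 11 > 0. Violating.
Others report (22, 11, 22): truth gives 0; report 16 gives 6 > 0. Violating.
Others report (22, 16, 22): truth gives 0; report 11 gives 11 > 0. Violating.
Others report (4, 4, 4): truth gives 0; no alternative beats it.
Others report (4, 4, 9): truth gives 0; no alternative beats it.
(Checking all 125 profiles: 7 have a profitable deviation, 118 do not.)

7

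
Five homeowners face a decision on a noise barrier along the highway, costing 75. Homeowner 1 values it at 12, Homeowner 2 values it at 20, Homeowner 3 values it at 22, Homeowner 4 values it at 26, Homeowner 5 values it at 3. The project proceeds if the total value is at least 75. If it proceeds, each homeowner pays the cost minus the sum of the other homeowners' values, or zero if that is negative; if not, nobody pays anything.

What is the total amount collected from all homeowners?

Total value 83 ≥ cost 75, so it is built.
Homeowner 1: others sum to 71; max(0, 75 - 71) = 4.
Homeowner 2: others sum to 63; max(0, 75 - 63) = 12.
Homeowner 3: others sum to 61; max(0, 75 - 61) = 14.
Homeowner 4: others sum to 57; max(0, 75 - 57) = 18.
Homeowner 5: others sum to 80; max(0, 75 - 80) = 0.
Total collected = 4 + 12 + 14 + 18 + 0 = 48.

48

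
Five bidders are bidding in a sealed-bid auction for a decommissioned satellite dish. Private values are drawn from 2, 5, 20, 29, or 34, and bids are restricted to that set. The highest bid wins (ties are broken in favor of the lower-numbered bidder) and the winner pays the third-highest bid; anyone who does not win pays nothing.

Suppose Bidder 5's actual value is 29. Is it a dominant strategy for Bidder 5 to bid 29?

Consider the case where Bidder 1 bids 2, Bidder 2 bids 2, Bidder 3 bids 2 and Bidder 4 bids 29.
Truthful bid 29: loses, pays 0, utility 0.
Bid 34 instead: wins, pays 2, utility 29 - 2 = 27.
Since 27 > 0, bidding 34 is strictly better here, so truthful bidding is not dominant.

No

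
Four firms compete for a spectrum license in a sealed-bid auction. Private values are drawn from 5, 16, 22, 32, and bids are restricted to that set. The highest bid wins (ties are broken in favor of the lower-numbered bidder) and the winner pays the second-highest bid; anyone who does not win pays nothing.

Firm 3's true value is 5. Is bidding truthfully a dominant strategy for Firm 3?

Yes

Check each profile of the others' bids and compare truth against every alternative bid.
Others bid (5, 5, 16): truth gives 0, best alternative gives -11.
Others bid (5, 5, 5): truth gives 0, best alternative gives 0.
Others bid (5, 5, 22): truth gives 0, best alternative gives 0.
Others bid (5, 5, 32): truth gives 0, best alternative gives 0.
Others bid (5, 16, 5): truth gives 0, best alternative gives 0.
Others bid (5, 16, 16): truth gives 0, best alternative gives 0.
(Remaining 58 profiles checked similarly; truth is weakly best in each.)
In every case the truthful bid is at least as good as any alternative, so it is a dominant strategy.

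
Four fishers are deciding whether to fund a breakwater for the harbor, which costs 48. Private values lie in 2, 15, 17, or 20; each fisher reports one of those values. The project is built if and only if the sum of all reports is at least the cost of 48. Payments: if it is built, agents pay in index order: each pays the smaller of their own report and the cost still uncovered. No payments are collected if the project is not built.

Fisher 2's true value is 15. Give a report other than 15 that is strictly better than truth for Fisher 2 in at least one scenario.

Suppose Fisher 1 reports 15, Fisher 3 reports 15 and Fisher 4 reports 17.
Report 15: project built, pays 15, utility 15 - 15 = 0.
Report 2: project built, pays 2, utility 15 - 2 = 13.
So reporting 2 beats truth here (13 > 0).

2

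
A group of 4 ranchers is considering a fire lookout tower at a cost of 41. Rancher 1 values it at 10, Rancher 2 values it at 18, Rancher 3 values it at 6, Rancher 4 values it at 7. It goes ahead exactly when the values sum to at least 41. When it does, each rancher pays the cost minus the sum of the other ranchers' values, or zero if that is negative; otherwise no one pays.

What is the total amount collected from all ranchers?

Total value 41 ≥ cost 41, so it is built.
Rancher 1: others sum to 31; max(0, 41 - 31) = 10.
Rancher 2: others sum to 23; max(0, 41 - 23) = 18.
Rancher 3: others sum to 35; max(0, 41 - 35) = 6.
Rancher 4: others sum to 34; max(0, 41 - 34) = 7.
Total collected = 10 + 18 + 6 + 7 = 41.

41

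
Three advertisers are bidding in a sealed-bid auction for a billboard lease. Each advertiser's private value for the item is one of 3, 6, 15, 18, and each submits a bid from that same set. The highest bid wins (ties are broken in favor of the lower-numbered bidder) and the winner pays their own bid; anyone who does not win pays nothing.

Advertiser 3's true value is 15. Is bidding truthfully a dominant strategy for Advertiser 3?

Consider the case where Advertiser 1 bids 3 and Advertiser 2 bids 3.
Truthful bid 15: wins, pays 15, utility 15 - 15 = 0.
Bid 6 instead: wins, pays 6, utility 15 - 6 = 9.
Since 9 > 0, bidding 6 is strictly better here, so truthful bidding is not dominant.

No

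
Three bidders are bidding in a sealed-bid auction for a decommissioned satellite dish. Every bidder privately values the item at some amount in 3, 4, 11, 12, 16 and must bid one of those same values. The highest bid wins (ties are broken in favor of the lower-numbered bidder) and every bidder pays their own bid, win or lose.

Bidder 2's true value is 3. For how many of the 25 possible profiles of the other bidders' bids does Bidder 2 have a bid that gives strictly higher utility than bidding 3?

2

Others bid (3, 3): truth gives -3; bid 4 gives -1 > -3. Violating.
Others bid (3, 4): truth gives -3; bid 4 gives -1 > -3. Violating.
Others bid (3, 11): truth gives -3; no alternative beats it.
Others bid (3, 12): truth gives -3; no alternative beats it.
(Checking all 25 profiles: 2 have a profitable deviation, 23 do not.)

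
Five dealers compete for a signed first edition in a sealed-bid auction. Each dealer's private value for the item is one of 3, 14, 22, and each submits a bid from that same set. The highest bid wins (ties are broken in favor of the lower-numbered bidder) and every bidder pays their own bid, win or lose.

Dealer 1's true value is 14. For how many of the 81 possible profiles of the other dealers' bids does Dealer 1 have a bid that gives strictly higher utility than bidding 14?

66

Others bid (3, 3, 3, 3): truth gives 0; bid 3 gives 11 > 0. Violating.
Others bid (3, 3, 3, 22): truth gives -14; bid 3 gives -3 > -14. Violating.
Others bid (3, 3, 14, 22): truth gives -14; bid 3 gives -3 > -14. Violating.
Others bid (3, 3, 22, 3): truth gives -14; bid 3 gives -3 > -14. Violating.
Others bid (3, 3, 3, 14): truth gives 0; no alternative beats it.
Others bid (3, 3, 14, 3): truth gives 0; no alternative beats it.
(Checking all 81 profiles: 66 have a profitable deviation, 15 do not.)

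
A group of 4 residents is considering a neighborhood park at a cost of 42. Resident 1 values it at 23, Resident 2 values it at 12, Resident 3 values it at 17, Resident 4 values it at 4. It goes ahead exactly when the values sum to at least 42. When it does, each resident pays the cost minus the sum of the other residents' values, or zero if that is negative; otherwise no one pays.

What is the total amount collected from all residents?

Total value 56 ≥ cost 42, so it is built.
Resident 1: others sum to 33; max(0, 42 - 33) = 9.
Resident 2: others sum to 44; max(0, 42 - 44) = 0.
Resident 3: others sum to 39; max(0, 42 - 39) = 3.
Resident 4: others sum to 52; max(0, 42 - 52) = 0.
Total collected = 9 + 0 + 3 + 0 = 12.

12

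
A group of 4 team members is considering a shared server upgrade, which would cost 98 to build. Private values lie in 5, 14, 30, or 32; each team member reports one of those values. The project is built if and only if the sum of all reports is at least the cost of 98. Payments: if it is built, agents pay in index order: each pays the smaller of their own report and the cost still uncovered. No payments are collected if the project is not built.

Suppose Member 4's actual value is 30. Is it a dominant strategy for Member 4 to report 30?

Yes

Check each profile of the others' reports and compare truth against every alternative report.
Others report (32, 32, 32): truth gives 28, best alternative gives 28.
Others report (30, 32, 32): truth gives 26, best alternative gives 26.
Others report (32, 30, 32): truth gives 26, best alternative gives 26.
Others report (32, 32, 30): truth gives 26, best alternative gives 26.
Others report (30, 30, 32): truth gives 24, best alternative gives 24.
Others report (30, 32, 30): truth gives 24, best alternative gives 24.
(Remaining 58 profiles checked similarly; truth is weakly best in each.)
In every case the truthful report is at least as good as any alternative, so it is a dominant strategy.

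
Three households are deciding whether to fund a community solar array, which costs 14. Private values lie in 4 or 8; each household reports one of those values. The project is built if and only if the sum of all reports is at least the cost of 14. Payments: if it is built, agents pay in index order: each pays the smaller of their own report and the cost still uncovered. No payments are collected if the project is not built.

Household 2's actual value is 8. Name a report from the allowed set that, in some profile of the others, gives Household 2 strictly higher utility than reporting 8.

4

Suppose Household 1 reports 4 and Household 3 reports 8.
Report 8: project built, pays 8, utility 8 - 8 = 0.
Report 4: project built, pays 4, utility 8 - 4 = 4.
So reporting 4 beats truth here (4 > 0).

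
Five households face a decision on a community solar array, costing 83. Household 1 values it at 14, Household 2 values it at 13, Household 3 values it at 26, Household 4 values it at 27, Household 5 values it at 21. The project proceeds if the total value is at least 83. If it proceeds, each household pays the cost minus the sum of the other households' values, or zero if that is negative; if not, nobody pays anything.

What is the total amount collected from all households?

20

Total value 101 ≥ cost 83, so it is built.
Household 1: others sum to 87; max(0, 83 - 87) = 0.
Household 2: others sum to 88; max(0, 83 - 88) = 0.
Household 3: others sum to 75; max(0, 83 - 75) = 8.
Household 4: others sum to 74; max(0, 83 - 74) = 9.
Household 5: others sum to 80; max(0, 83 - 80) = 3.
Total collected = 0 + 0 + 8 + 9 + 3 = 20.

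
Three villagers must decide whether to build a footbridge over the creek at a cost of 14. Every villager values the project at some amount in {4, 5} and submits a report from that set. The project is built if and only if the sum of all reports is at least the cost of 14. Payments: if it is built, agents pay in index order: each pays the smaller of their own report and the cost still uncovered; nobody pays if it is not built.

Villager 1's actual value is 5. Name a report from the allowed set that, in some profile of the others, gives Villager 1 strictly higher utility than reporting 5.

4

Suppose Villager 2 reports 5 and Villager 3 reports 5.
Report 5: project built, pays 5, utility 5 - 5 = 0.
Report 4: project built, pays 4, utility 5 - 4 = 1.
So reporting 4 beats truth here (1 > 0).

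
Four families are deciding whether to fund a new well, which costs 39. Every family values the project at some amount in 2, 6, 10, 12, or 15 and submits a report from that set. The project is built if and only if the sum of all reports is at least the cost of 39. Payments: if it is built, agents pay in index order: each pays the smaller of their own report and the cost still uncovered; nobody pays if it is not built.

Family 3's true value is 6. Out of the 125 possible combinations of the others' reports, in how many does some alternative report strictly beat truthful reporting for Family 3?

Others report (10, 12, 15): truth gives 0; report 2 gives 4 > 0. Violating.
Others report (10, 15, 12): truth gives 0; report 2 gives 4 > 0. Violating.
Others report (10, 15, 15): truth gives 0; report 2 gives 4 > 0. Violating.
Others report (12, 10, 15): truth gives 0; report 2 gives 4 > 0. Violating.
Others report (2, 2, 2): truth gives 0; no alternative beats it.
Others report (2, 2, 6): truth gives 0; no alternative beats it.
(Checking all 125 profiles: 16 have a profitable deviation, 109 do not.)

16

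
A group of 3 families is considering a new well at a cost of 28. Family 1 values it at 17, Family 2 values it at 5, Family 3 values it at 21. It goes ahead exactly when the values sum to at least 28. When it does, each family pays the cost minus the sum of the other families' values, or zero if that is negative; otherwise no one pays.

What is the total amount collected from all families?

Total value 43 ≥ cost 28, so it is built.
Family 1: others sum to 26; max(0, 28 - 26) = 2.
Family 2: others sum to 38; max(0, 28 - 38) = 0.
Family 3: others sum to 22; max(0, 28 - 22) = 6.
Total collected = 2 + 0 + 6 = 8.

8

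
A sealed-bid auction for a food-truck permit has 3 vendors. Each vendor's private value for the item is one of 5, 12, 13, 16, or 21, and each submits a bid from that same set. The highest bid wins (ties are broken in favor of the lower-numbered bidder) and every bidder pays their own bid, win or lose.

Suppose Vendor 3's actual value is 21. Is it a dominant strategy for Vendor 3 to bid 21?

Consider the case where Vendor 1 bids 5 and Vendor 2 bids 5.
Truthful bid 21: wins, pays 21, utility 21 - 21 = 0.
Bid 12 instead: wins, pays 12, utility 21 - 12 = 9.
Since 9 > 0, bidding 12 is strictly better here, so truthful bidding is not dominant.

No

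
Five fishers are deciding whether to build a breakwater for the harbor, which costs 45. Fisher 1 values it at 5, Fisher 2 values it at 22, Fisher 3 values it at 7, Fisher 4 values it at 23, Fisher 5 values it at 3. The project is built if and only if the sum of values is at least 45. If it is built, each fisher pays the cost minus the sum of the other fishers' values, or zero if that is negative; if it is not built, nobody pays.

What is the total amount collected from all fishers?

Total value 60 ≥ cost 45, so it is built.
Fisher 1: others sum to 55; max(0, 45 - 55) = 0.
Fisher 2: others sum to 38; max(0, 45 - 38) = 7.
Fisher 3: others sum to 53; max(0, 45 - 53) = 0.
Fisher 4: others sum to 37; max(0, 45 - 37) = 8.
Fisher 5: others sum to 57; max(0, 45 - 57) = 0.
Total collected = 0 + 7 + 0 + 8 + 0 = 15.

15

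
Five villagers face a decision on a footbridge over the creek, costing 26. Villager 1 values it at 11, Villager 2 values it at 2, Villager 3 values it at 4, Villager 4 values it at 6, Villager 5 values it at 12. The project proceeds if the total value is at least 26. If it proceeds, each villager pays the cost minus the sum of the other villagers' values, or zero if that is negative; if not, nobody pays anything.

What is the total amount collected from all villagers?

Total value 35 ≥ cost 26, so it is built.
Villager 1: others sum to 24; max(0, 26 - 24) = 2.
Villager 2: others sum to 33; max(0, 26 - 33) = 0.
Villager 3: others sum to 31; max(0, 26 - 31) = 0.
Villager 4: others sum to 29; max(0, 26 - 29) = 0.
Villager 5: others sum to 23; max(0, 26 - 23) = 3.
Total collected = 2 + 0 + 0 + 0 + 3 = 5.

5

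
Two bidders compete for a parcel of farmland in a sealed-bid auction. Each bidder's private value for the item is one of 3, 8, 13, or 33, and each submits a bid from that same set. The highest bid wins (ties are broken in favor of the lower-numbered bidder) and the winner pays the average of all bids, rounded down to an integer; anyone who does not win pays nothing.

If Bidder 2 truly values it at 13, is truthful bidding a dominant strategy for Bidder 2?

No

Consider the case where Bidder 1 bids 3.
Truthful bid 13: wins, pays 8, utility 13 - 8 = 5.
Bid 8 instead: wins, pays 5, utility 13 - 5 = 8.
Since 8 > 5, bidding 8 is strictly better here, so truthful bidding is not dominant.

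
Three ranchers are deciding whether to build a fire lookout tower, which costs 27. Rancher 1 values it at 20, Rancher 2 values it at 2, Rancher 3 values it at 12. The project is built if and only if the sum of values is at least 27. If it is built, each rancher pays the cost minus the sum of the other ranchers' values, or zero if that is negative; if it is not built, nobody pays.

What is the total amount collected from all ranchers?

Total value 34 ≥ cost 27, so it is built.
Rancher 1: others sum to 14; max(0, 27 - 14) = 13.
Rancher 2: others sum to 32; max(0, 27 - 32) = 0.
Rancher 3: others sum to 22; max(0, 27 - 22) = 5.
Total collected = 13 + 0 + 5 = 18.

18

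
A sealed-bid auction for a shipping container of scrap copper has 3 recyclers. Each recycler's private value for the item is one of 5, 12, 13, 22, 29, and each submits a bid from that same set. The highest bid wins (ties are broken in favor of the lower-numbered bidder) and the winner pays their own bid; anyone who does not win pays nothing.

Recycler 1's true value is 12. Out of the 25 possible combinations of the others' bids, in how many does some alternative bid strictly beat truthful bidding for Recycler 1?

1

Others bid (5, 5): truth gives 0; bid 5 gives 7 > 0. Violating.
Others bid (5, 12): truth gives 0; no alternative beats it.
Others bid (5, 13): truth gives 0; no alternative beats it.
(Checking all 25 profiles: 1 has a profitable deviation, 24 do not.)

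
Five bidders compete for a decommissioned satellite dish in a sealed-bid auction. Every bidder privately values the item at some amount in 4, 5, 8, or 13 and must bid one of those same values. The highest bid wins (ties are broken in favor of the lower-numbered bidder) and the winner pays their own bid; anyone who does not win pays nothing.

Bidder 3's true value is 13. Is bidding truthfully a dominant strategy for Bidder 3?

Consider the case where Bidder 1 bids 4, Bidder 2 bids 4, Bidder 4 bids 4 and Bidder 5 bids 4.
Truthful bid 13: wins, pays 13, utility 13 - 13 = 0.
Bid 5 instead: wins, pays 5, utility 13 - 5 = 8.
Since 8 > 0, bidding 5 is strictly better here, so truthful bidding is not dominant.

No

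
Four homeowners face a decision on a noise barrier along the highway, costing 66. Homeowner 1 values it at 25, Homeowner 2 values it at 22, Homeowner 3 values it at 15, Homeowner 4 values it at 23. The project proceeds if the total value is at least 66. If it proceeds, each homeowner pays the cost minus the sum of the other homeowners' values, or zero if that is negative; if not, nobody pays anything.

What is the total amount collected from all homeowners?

13

Total value 85 ≥ cost 66, so it is built.
Homeowner 1: others sum to 60; max(0, 66 - 60) = 6.
Homeowner 2: others sum to 63; max(0, 66 - 63) = 3.
Homeowner 3: others sum to 70; max(0, 66 - 70) = 0.
Homeowner 4: others sum to 62; max(0, 66 - 62) = 4.
Total collected = 6 + 3 + 0 + 4 = 13.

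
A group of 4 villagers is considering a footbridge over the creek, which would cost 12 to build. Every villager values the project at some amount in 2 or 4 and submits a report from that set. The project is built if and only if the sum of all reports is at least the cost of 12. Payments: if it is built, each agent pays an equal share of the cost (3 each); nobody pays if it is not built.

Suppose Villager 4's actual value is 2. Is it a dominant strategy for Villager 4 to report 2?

Yes

Check each profile of the others' reports and compare truth against every alternative report.
Others report (2, 2, 4): truth gives 0, best alternative gives -1.
Others report (2, 4, 2): truth gives 0, best alternative gives -1.
Others report (4, 2, 2): truth gives 0, best alternative gives -1.
Others report (2, 4, 4): truth gives -1, best alternative gives -1.
Others report (4, 2, 4): truth gives -1, best alternative gives -1.
Others report (4, 4, 2): truth gives -1, best alternative gives -1.
(Remaining 2 profiles checked similarly; truth is weakly best in each.)
In every case the truthful report is at least as good as any alternative, so it is a dominant strategy.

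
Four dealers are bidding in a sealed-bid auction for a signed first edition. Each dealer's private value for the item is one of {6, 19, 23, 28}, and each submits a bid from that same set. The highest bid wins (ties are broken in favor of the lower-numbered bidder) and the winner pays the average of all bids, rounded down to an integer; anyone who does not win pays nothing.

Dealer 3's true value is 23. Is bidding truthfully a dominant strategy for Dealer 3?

No

Consider the case where Dealer 1 bids 6, Dealer 2 bids 6 and Dealer 4 bids 6.
Truthful bid 23: wins, pays 10, utility 23 - 10 = 13.
Bid 19 instead: wins, pays 9, utility 23 - 9 = 14.
Since 14 > 13, bidding 19 is strictly better here, so truthful bidding is not dominant.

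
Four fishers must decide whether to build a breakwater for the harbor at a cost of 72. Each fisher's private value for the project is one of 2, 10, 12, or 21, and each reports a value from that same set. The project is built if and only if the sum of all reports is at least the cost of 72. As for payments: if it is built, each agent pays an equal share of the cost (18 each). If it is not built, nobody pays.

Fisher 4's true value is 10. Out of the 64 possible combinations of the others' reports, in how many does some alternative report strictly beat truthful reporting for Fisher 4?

1

Others report (21, 21, 21): truth gives -8; report 2 gives 0 > -8. Violating.
Others report (2, 2, 2): truth gives 0; no alternative beats it.
Others report (2, 2, 10): truth gives 0; no alternative beats it.
(Checking all 64 profiles: 1 has a profitable deviation, 63 do not.)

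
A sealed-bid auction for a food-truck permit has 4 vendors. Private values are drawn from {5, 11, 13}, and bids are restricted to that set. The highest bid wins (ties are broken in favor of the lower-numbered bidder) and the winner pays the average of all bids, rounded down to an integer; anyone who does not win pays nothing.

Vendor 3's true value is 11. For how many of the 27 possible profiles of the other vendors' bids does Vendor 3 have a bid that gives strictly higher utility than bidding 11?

Others bid (5, 5, 13): truth gives 0; bid 13 gives 2 > 0. Violating.
Others bid (5, 11, 5): truth gives 0; bid 13 gives 3 > 0. Violating.
Others bid (5, 11, 11): truth gives 0; bid 13 gives 1 > 0. Violating.
Others bid (5, 11, 13): truth gives 0; bid 13 gives 1 > 0. Violating.
Others bid (5, 5, 5): truth gives 5; no alternative beats it.
Others bid (5, 5, 11): truth gives 3; no alternative beats it.
(Checking all 27 profiles: 8 have a profitable deviation, 19 do not.)

8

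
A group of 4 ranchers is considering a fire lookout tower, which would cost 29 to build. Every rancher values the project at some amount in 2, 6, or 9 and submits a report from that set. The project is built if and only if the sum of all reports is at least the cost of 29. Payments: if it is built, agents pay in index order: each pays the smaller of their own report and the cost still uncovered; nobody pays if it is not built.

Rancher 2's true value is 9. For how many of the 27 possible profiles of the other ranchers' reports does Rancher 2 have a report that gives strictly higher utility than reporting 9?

Others report (6, 9, 9): truth gives 0; report 6 gives 3 > 0. Violating.
Others report (9, 6, 9): truth gives 0; report 6 gives 3 > 0. Violating.
Others report (9, 9, 6): truth gives 0; report 6 gives 3 > 0. Violating.
Others report (9, 9, 9): truth gives 0; report 2 gives 7 > 0. Violating.
Others report (2, 2, 2): truth gives 0; no alternative beats it.
Others report (2, 2, 6): truth gives 0; no alternative beats it.
(Checking all 27 profiles: 4 have a profitable deviation, 23 do not.)

4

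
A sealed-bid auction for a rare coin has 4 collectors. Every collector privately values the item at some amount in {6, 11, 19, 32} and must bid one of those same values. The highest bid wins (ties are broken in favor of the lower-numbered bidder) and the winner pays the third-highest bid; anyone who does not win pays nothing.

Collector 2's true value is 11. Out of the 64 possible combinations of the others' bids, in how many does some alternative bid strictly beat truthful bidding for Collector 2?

Others bid (6, 6, 19): truth gives 0; bid 19 gives 5 > 0. Violating.
Others bid (6, 6, 32): truth gives 0; bid 32 gives 5 > 0. Violating.
Others bid (6, 19, 6): truth gives 0; bid 19 gives 5 > 0. Violating.
Others bid (6, 32, 6): truth gives 0; bid 32 gives 5 > 0. Violating.
Others bid (6, 6, 6): truth gives 5; no alternative beats it.
Others bid (6, 6, 11): truth gives 5; no alternative beats it.
(Checking all 64 profiles: 6 have a profitable deviation, 58 do not.)

6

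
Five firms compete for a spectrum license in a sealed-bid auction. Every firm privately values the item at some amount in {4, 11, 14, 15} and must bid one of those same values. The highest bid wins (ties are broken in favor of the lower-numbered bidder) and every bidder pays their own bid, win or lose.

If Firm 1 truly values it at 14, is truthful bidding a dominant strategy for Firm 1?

Consider the case where Firm 2 bids 4, Firm 3 bids 4, Firm 4 bids 4 and Firm 5 bids 4.
Truthful bid 14: wins, pays 14, utility 14 - 14 = 0.
Bid 4 instead: wins, pays 4, utility 14 - 4 = 10.
Since 10 > 0, bidding 4 is strictly better here, so truthful bidding is not dominant.

No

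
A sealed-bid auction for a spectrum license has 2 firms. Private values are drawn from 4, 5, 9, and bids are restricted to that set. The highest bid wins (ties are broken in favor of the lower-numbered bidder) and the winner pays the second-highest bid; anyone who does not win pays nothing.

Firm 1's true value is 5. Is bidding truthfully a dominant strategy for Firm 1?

Yes

Check each profile of the others' bids and compare truth against every alternative bid.
Others bid (4): truth gives 1, best alternative gives 1.
Others bid (5): truth gives 0, best alternative gives 0.
Others bid (9): truth gives 0, best alternative gives 0.
In every case the truthful bid is at least as good as any alternative, so it is a dominant strategy.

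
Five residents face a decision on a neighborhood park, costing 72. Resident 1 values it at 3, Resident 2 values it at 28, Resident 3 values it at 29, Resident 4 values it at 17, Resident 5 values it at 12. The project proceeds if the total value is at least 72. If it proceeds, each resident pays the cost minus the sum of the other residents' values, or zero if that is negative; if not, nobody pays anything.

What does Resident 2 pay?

Total value 89 ≥ cost 72, so the project is built.
The other residents' values sum to 61.
Cost minus that sum is 72 - 61 = 11.

11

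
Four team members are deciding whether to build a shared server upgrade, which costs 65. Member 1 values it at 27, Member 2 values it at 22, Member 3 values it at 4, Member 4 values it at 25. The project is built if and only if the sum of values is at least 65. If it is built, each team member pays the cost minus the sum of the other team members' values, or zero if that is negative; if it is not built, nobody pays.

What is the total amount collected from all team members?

Total value 78 ≥ cost 65, so it is built.
Member 1: others sum to 51; max(0, 65 - 51) = 14.
Member 2: others sum to 56; max(0, 65 - 56) = 9.
Member 3: others sum to 74; max(0, 65 - 74) = 0.
Member 4: others sum to 53; max(0, 65 - 53) = 12.
Total collected = 14 + 9 + 0 + 12 = 35.

35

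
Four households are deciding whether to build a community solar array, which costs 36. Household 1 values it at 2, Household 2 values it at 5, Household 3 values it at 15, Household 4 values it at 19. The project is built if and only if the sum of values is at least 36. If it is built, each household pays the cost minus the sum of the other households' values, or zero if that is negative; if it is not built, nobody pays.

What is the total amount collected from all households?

Total value 41 ≥ cost 36, so it is built.
Household 1: others sum to 39; max(0, 36 - 39) = 0.
Household 2: others sum to 36; max(0, 36 - 36) = 0.
Household 3: others sum to 26; max(0, 36 - 26) = 10.
Household 4: others sum to 22; max(0, 36 - 22) = 14.
Total collected = 0 + 0 + 10 + 14 = 24.

24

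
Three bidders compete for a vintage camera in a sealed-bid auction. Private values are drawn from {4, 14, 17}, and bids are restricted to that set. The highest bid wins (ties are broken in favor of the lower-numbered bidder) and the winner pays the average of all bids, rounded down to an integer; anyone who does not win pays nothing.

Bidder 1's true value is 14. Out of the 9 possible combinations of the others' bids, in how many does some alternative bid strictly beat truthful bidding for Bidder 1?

Others bid (4, 4): truth gives 7; bid 4 gives 10 > 7. Violating.
Others bid (4, 17): truth gives 0; bid 17 gives 2 > 0. Violating.
Others bid (17, 4): truth gives 0; bid 17 gives 2 > 0. Violating.
Others bid (4, 14): truth gives 4; no alternative beats it.
Others bid (14, 4): truth gives 4; no alternative beats it.
(Checking all 9 profiles: 3 have a profitable deviation, 6 do not.)

3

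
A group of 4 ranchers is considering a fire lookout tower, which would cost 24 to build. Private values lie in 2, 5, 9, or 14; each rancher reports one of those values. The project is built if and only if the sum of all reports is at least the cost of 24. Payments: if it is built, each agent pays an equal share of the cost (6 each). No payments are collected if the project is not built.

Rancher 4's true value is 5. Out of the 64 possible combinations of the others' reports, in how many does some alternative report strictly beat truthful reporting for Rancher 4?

12

Others report (2, 5, 14): truth gives -1; report 2 gives 0 > -1. Violating.
Others report (2, 9, 9): truth gives -1; report 2 gives 0 > -1. Violating.
Others report (2, 14, 5): truth gives -1; report 2 gives 0 > -1. Violating.
Others report (5, 2, 14): truth gives -1; report 2 gives 0 > -1. Violating.
Others report (2, 2, 2): truth gives 0; no alternative beats it.
Others report (2, 2, 5): truth gives 0; no alternative beats it.
(Checking all 64 profiles: 12 have a profitable deviation, 52 do not.)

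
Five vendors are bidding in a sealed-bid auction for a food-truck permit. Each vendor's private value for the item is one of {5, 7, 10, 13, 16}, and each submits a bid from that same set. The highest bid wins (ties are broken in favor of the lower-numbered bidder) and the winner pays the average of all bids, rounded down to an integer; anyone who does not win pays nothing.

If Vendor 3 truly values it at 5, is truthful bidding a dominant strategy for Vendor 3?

Yes

Check each profile of the others' bids and compare truth against every alternative bid.
Others bid (5, 5, 7, 7): truth gives 0, best alternative gives -1.
Others bid (5, 5, 5, 5): truth gives 0, best alternative gives 0.
Others bid (5, 5, 5, 7): truth gives 0, best alternative gives 0.
Others bid (5, 5, 5, 10): truth gives 0, best alternative gives 0.
Others bid (5, 5, 5, 13): truth gives 0, best alternative gives 0.
Others bid (5, 5, 5, 16): truth gives 0, best alternative gives 0.
(Remaining 619 profiles checked similarly; truth is weakly best in each.)
In every case the truthful bid is at least as good as any alternative, so it is a dominant strategy.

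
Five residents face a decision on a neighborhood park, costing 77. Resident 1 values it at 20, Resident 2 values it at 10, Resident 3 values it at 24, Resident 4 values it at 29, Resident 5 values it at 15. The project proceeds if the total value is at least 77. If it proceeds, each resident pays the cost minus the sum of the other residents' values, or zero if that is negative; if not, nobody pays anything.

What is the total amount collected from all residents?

Total value 98 ≥ cost 77, so it is built.
Resident 1: others sum to 78; max(0, 77 - 78) = 0.
Resident 2: others sum to 88; max(0, 77 - 88) = 0.
Resident 3: others sum to 74; max(0, 77 - 74) = 3.
Resident 4: others sum to 69; max(0, 77 - 69) = 8.
Resident 5: others sum to 83; max(0, 77 - 83) = 0.
Total collected = 0 + 0 + 3 + 8 + 0 = 11.

11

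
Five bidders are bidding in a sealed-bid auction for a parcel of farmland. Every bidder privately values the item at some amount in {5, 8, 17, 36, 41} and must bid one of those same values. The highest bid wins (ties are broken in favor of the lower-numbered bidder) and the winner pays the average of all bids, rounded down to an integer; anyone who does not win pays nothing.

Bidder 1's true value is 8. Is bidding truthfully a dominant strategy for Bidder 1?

Check each profile of the others' bids and compare truth against every alternative bid.
Others bid (5, 5, 5, 8): truth gives 2, best alternative gives 0.
Others bid (5, 5, 8, 5): truth gives 2, best alternative gives 0.
Others bid (5, 5, 8, 8): truth gives 2, best alternative gives 0.
Others bid (5, 8, 5, 5): truth gives 2, best alternative gives 0.
Others bid (5, 8, 5, 8): truth gives 2, best alternative gives 0.
Others bid (5, 8, 8, 5): truth gives 2, best alternative gives 0.
(Remaining 619 profiles checked similarly; truth is weakly best in each.)
In every case the truthful bid is at least as good as any alternative, so it is a dominant strategy.

Yes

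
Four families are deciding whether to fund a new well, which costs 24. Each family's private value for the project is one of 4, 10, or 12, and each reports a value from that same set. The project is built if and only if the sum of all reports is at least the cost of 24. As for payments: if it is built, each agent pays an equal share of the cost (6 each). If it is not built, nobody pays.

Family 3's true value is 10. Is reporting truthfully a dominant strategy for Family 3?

Consider the case where Family 1 reports 4, Family 2 reports 4 and Family 4 reports 4.
Truthful report 10: project not built, utility 0.
Report 12 instead: project built, pays 6, utility 10 - 6 = 4.
Since 4 > 0, reporting 12 is strictly better here, so truthful reporting is not dominant.

No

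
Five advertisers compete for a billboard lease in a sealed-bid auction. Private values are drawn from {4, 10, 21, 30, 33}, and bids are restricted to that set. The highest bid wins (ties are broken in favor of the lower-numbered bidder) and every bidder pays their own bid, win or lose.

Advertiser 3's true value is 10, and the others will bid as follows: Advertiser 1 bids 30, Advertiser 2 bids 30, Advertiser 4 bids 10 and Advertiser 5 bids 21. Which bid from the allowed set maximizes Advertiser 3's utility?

4

Bid 4: loses but pays 4, utility -4.
Bid 10: loses but pays 10, utility -10.
Bid 21: loses but pays 21, utility -21.
Bid 30: loses but pays 30, utility -30.
Bid 33: wins, pays 33, utility 10 - 33 = -23.
The best choice is 4 with utility -4.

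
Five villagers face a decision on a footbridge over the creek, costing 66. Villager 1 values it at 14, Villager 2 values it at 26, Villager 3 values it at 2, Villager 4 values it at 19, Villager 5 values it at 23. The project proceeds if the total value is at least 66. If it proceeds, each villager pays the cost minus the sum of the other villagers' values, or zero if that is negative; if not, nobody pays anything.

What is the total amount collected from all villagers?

14

Total value 84 ≥ cost 66, so it is built.
Villager 1: others sum to 70; max(0, 66 - 70) = 0.
Villager 2: others sum to 58; max(0, 66 - 58) = 8.
Villager 3: others sum to 82; max(0, 66 - 82) = 0.
Villager 4: others sum to 65; max(0, 66 - 65) = 1.
Villager 5: others sum to 61; max(0, 66 - 61) = 5.
Total collected = 0 + 8 + 0 + 1 + 5 = 14.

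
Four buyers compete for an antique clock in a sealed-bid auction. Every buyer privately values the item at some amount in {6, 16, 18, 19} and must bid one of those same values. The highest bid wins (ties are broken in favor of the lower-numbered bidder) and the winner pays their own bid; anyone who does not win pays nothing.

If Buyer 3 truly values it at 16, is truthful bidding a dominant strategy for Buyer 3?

Yes

Check each profile of the others' bids and compare truth against every alternative bid.
Others bid (6, 6, 6): truth gives 0, best alternative gives 0.
Others bid (6, 6, 16): truth gives 0, best alternative gives 0.
Others bid (6, 6, 18): truth gives 0, best alternative gives 0.
Others bid (6, 6, 19): truth gives 0, best alternative gives 0.
Others bid (6, 16, 6): truth gives 0, best alternative gives 0.
Others bid (6, 16, 16): truth gives 0, best alternative gives 0.
(Remaining 58 profiles checked similarly; truth is weakly best in each.)
In every case the truthful bid is at least as good as any alternative, so it is a dominant strategy.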